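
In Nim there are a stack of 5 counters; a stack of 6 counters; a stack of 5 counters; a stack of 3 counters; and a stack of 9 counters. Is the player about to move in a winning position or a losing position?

Nim-sum: 5 XOR 6 XOR 5 XOR 3 XOR 9 = 12.
The nim-sum is 12 ≠ 0, so this is an N-position: the player to move can win.

Winning position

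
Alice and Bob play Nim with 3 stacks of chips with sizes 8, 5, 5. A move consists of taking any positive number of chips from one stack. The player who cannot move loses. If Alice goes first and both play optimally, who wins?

Alice wins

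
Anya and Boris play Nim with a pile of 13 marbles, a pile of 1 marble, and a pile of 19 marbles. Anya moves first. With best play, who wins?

Write each in binary and XOR column by column:
  01101  (13)
  00001  (1)
  10011  (19)
  -----
  11111  (31)
The nim-sum is 31 ≠ 0, so this is an N-position: the player to move can win; Anya has a winning move.

Anya wins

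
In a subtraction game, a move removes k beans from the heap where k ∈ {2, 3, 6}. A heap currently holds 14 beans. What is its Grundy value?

Compute g(0), g(1), … for moves {2, 3, 6}:
k:     0  1  2  3  4  5  6  7  8  9 10 11 12 13 14
g(k):  0  0  1  1  2  0  3  1  2  0  0  1  1  2  0
So g(14) = 0.

0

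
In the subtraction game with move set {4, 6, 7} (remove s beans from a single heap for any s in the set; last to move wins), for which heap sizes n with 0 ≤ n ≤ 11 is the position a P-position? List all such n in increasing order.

0, 1, 2, 3, 11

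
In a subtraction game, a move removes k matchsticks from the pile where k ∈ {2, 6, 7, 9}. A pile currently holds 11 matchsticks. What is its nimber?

3

Grundy values for subtraction set {2, 6, 7, 9}:
k:     0  1  2  3  4  5  6  7  8  9 10 11
g(k):  0  0  1  1  0  0  1  1  2  2  3  3
So g(11) = 3.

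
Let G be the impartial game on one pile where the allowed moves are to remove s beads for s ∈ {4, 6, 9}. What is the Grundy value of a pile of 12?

Compute g(0), g(1), … for moves {4, 6, 9}:
k:     0  1  2  3  4  5  6  7  8  9 10 11 12
g(k):  0  0  0  0  1  1  1  1  2  2  2  2  3
So g(12) = 3.

3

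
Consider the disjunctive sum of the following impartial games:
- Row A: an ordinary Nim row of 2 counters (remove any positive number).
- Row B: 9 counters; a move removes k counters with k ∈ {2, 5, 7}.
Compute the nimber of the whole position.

0

Row A is a plain Nim row of size 2, so its Grundy value is 2.
Build the Grundy sequence for row B with g(k) = mex{g(k−s) : s ∈ {2, 5, 7}, s ≤ k}:
g(0) = mex{} = 0
g(1) = mex{} = 0
g(2) = mex{0} = 1
g(3) = mex{0} = 1
g(4) = mex{1} = 0
g(5) = mex{0,1} = 2
g(6) = mex{0} = 1
g(7) = mex{0,1,2} = 3
g(8) = mex{0,1} = 2
g(9) = mex{0,1,3} = 2
So g(9) = 2.
By the Sprague-Grundy theorem, the Grundy value of a sum of independent games is the XOR of the component values.
Combined value = 2 ⊕ 2 = 0.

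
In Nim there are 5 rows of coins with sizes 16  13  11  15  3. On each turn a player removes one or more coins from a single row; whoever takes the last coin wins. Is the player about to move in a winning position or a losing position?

Winning position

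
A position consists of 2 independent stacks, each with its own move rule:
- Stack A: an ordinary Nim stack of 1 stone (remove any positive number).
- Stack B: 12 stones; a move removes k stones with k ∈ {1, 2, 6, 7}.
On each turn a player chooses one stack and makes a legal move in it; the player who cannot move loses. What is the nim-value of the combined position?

0

Stack A is a plain Nim stack of size 1, so its Grundy value is 1.
Grundy values for stack B (subtraction set {1, 2, 6, 7}):
k:     0  1  2  3  4  5  6  7  8  9 10 11 12
g(k):  0  1  2  0  1  2  3  4  0  1  2  0  1
So g(12) = 1.
The value of a disjunctive sum is the nim-sum of the parts.
Combined value = 1 ⊕ 1 = 0.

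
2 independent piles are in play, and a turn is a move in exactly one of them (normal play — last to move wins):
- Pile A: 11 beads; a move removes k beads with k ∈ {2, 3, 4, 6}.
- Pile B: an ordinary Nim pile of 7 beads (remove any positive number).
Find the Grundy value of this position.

6

For pile A, compute g(0), g(1), … with moves {2, 3, 4, 6}:
g(0) = mex{} = 0
g(1) = mex{} = 0
g(2) = mex{0} = 1
g(3) = mex{0} = 1
g(4) = mex{0,1} = 2
g(5) = mex{0,1} = 2
g(6) = mex{0,1,2} = 3
g(7) = mex{0,1,2} = 3
g(8) = mex{1,2,3} = 0
g(9) = mex{1,2,3} = 0
g(10) = mex{0,2,3} = 1
g(11) = mex{0,2,3} = 1
So g(11) = 1.
Pile B is a plain Nim pile of size 7, so its Grundy value is 7.
The value of a disjunctive sum is the nim-sum of the parts.
Combined value = 1 ⊕ 7 = 6.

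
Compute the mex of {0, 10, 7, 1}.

2

The values 0, 1 are all present; 2 is the first non-negative integer missing from the set.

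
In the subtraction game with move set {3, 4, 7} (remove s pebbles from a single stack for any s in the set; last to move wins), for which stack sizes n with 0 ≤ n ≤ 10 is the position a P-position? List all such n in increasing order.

Build the Grundy sequence with g(k) = mex{g(k−s) : s ∈ {3, 4, 7}, s ≤ k}:
k:     0  1  2  3  4  5  6  7  8  9 10
g(k):  0  0  0  1  1  1  2  2  2  3  0
The P-positions (g = 0) in 0..10 are 0, 1, 2, 10.

0, 1, 2, 10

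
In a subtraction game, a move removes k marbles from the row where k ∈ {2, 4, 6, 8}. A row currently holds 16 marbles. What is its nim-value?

Compute g(0), g(1), … for moves {2, 4, 6, 8}:
k:     0  1  2  3  4  5  6  7  8  9 10 11 12 13 14 15 16
g(k):  0  0  1  1  2  2  3  3  4  4  0  0  1  1  2  2  3
So g(16) = 3.

3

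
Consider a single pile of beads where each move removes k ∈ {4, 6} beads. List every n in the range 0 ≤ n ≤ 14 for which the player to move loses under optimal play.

0, 1, 2, 3, 10, 11, 12, 13

Compute g(0), g(1), … for moves {4, 6}:
g(0) = mex{} = 0
g(1) = mex{} = 0
g(2) = mex{} = 0
g(3) = mex{} = 0
g(4) = mex{0} = 1
g(5) = mex{0} = 1
g(6) = mex{0} = 1
g(7) = mex{0} = 1
g(8) = mex{0,1} = 2
g(9) = mex{0,1} = 2
g(10) = mex{1} = 0
g(11) = mex{1} = 0
g(12) = mex{1,2} = 0
g(13) = mex{1,2} = 0
g(14) = mex{0,2} = 1
The P-positions (g = 0) in 0..14 are 0, 1, 2, 3, 10, 11, 12, 13.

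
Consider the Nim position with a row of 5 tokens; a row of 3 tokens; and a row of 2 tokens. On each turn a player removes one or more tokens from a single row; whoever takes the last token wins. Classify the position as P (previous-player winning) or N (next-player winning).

N-position

Nim-sum: 5 ^ 3 ^ 2 = 4.
The nim-sum is 4 ≠ 0, so this is an N-position: the player to move can win.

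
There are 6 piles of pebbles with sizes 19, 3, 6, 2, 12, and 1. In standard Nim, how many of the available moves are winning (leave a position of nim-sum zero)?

In binary:
  10011  (19)
  00011  (3)
  00110  (6)
  00010  (2)
  01100  (12)
  00001  (1)
  -----
  11001  (25)
The overall nim-sum is X = 25. A pile of size p has a winning move iff p XOR X < p (reduce it to p XOR X).
  19: 19 XOR 25 = 10 < 19 — winning move (to 10).
  3: 3 XOR 25 = 26 ≥ 3 — no move.
  6: 6 XOR 25 = 31 ≥ 6 — no move.
  2: 2 XOR 25 = 27 ≥ 2 — no move.
  12: 12 XOR 25 = 21 ≥ 12 — no move.
  1: 1 XOR 25 = 24 ≥ 1 — no move.
That gives 1 winning move.

1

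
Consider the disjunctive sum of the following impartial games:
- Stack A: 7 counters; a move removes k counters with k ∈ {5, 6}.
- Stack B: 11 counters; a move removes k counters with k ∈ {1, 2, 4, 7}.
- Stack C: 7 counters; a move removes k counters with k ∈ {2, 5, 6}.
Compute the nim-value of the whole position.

Build the Grundy sequence for stack A with g(k) = mex{g(k−s) : s ∈ {5, 6}, s ≤ k}:
g(0) = mex{} = 0
g(1) = mex{} = 0
g(2) = mex{} = 0
g(3) = mex{} = 0
g(4) = mex{} = 0
g(5) = mex{0} = 1
g(6) = mex{0} = 1
g(7) = mex{0} = 1
So g(7) = 1.
For stack B, compute g(0), g(1), … with moves {1, 2, 4, 7}:
g(0) = mex{} = 0
g(1) = mex{0} = 1
g(2) = mex{0,1} = 2
g(3) = mex{1,2} = 0
g(4) = mex{0,2} = 1
g(5) = mex{0,1} = 2
g(6) = mex{1,2} = 0
g(7) = mex{0,2} = 1
g(8) = mex{0,1} = 2
g(9) = mex{1,2} = 0
g(10) = mex{0,2} = 1
g(11) = mex{0,1} = 2
So g(11) = 2.
Build the Grundy sequence for stack C with g(k) = mex{g(k−s) : s ∈ {2, 5, 6}, s ≤ k}:
k:     0  1  2  3  4  5  6  7
g(k):  0  0  1  1  0  2  1  3
So g(7) = 3.
By the Sprague-Grundy theorem, the Grundy value of a sum of independent games is the XOR of the component values.
Combined value = 1 ⊕ 2 ⊕ 3 = 0.

0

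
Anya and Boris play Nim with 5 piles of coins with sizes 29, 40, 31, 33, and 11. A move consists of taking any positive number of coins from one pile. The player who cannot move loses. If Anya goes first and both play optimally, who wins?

Boris wins

Compute the nim-sum pairwise:
29 ⊕ 40 = 53
53 ⊕ 31 = 42
42 ⊕ 33 = 11
11 ⊕ 11 = 0
The nim-sum is 0, so this is a P-position: the player to move is in a losing position under optimal play; Anya is about to move from it and so loses — Boris wins.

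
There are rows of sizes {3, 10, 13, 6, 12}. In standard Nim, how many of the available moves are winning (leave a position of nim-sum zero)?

3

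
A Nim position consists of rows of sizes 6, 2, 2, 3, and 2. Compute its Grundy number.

In binary:
  110  (6)
  010  (2)
  010  (2)
  011  (3)
  010  (2)
  ---
  111  (7)

7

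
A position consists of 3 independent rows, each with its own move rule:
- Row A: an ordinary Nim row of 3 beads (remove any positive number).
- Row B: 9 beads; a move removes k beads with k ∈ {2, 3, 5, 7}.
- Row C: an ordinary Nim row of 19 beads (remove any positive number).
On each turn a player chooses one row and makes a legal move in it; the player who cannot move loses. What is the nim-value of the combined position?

16

Row A is a plain Nim row of size 3, so its Grundy value is 3.
Build the Grundy sequence for row B with g(k) = mex{g(k−s) : s ∈ {2, 3, 5, 7}, s ≤ k}:
g(0) = mex{} = 0
g(1) = mex{} = 0
g(2) = mex{0} = 1
g(3) = mex{0} = 1
g(4) = mex{0,1} = 2
g(5) = mex{0,1} = 2
g(6) = mex{0,1,2} = 3
g(7) = mex{0,1,2} = 3
g(8) = mex{0,1,2,3} = 4
g(9) = mex{1,2,3} = 0
So g(9) = 0.
Row C is a plain Nim row of size 19, so its Grundy value is 19.
The value of a disjunctive sum is the nim-sum of the parts.
Combined value = 3 XOR 0 XOR 19 = 16.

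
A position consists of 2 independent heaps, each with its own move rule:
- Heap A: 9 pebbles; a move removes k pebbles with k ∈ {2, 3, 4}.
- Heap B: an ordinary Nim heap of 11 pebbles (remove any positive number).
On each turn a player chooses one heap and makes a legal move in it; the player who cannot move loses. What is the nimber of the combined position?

10

Grundy values for heap A (subtraction set {2, 3, 4}):
g(0) = mex{} = 0
g(1) = mex{} = 0
g(2) = mex{0} = 1
g(3) = mex{0} = 1
g(4) = mex{0,1} = 2
g(5) = mex{0,1} = 2
g(6) = mex{1,2} = 0
g(7) = mex{1,2} = 0
g(8) = mex{0,2} = 1
g(9) = mex{0,2} = 1
So g(9) = 1.
Heap B is a plain Nim heap of size 11, so its Grundy value is 11.
The value of a disjunctive sum is the nim-sum of the parts.
Combined value = 1 XOR 11 = 10.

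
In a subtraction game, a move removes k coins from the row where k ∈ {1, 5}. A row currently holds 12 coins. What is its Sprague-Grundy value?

0

Grundy values for subtraction set {1, 5}:
k:     0  1  2  3  4  5  6  7  8  9 10 11 12
g(k):  0  1  0  1  0  1  0  1  0  1  0  1  0
So g(12) = 0.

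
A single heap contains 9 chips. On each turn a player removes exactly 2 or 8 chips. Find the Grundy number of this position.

Compute g(0), g(1), … for moves {2, 8}:
k:     0  1  2  3  4  5  6  7  8  9
g(k):  0  0  1  1  0  0  1  1  2  2
So g(9) = 2.

2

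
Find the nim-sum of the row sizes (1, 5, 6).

Compute the nim-sum pairwise:
1 XOR 5 = 4
4 XOR 6 = 2

2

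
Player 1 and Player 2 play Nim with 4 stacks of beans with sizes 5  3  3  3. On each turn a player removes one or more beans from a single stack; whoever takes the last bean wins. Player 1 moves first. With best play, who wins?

Compute the nim-sum pairwise:
5 ^ 3 = 6
6 ^ 3 = 5
5 ^ 3 = 6
The nim-sum is 6 ≠ 0, so this is an N-position: the player to move can win; Player 1 has a winning move.

Player 1 wins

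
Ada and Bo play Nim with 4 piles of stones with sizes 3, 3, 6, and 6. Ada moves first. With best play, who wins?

Bo wins

In binary:
  011  (3)
  011  (3)
  110  (6)
  110  (6)
  ---
  000  (0)
The nim-sum is 0, so this is a P-position: the player to move is in a losing position under optimal play; Ada is about to move from it and so loses — Bo wins.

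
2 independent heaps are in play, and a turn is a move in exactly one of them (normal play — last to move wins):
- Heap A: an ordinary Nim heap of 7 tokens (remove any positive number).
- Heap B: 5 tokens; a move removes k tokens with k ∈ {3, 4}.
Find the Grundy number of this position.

6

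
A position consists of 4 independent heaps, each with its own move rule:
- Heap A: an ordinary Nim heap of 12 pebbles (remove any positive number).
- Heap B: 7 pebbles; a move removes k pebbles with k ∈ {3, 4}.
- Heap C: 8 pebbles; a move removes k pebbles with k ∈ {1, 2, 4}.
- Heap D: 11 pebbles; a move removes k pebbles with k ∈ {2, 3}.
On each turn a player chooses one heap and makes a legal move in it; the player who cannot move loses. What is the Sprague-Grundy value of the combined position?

14

Heap A is a plain Nim heap of size 12, so its Grundy value is 12.
For heap B, compute g(0), g(1), … with moves {3, 4}:
k:     0  1  2  3  4  5  6  7
g(k):  0  0  0  1  1  1  2  0
So g(7) = 0.
Grundy values for heap C (subtraction set {1, 2, 4}):
g(0) = mex{} = 0
g(1) = mex{0} = 1
g(2) = mex{0,1} = 2
g(3) = mex{1,2} = 0
g(4) = mex{0,2} = 1
g(5) = mex{0,1} = 2
g(6) = mex{1,2} = 0
g(7) = mex{0,2} = 1
g(8) = mex{0,1} = 2
So g(8) = 2.
For heap D, compute g(0), g(1), … with moves {2, 3}:
k:     0  1  2  3  4  5  6  7  8  9 10 11
g(k):  0  0  1  1  2  0  0  1  1  2  0  0
So g(11) = 0.
The value of a disjunctive sum is the nim-sum of the parts.
Combined value = 12 XOR 0 XOR 2 XOR 0 = 14.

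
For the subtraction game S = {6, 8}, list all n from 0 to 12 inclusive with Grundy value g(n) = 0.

0, 1, 2, 3, 4, 5

Grundy values for subtraction set {6, 8}:
k:     0  1  2  3  4  5  6  7  8  9 10 11 12
g(k):  0  0  0  0  0  0  1  1  1  1  1  1  2
The P-positions (g = 0) in 0..12 are 0, 1, 2, 3, 4, 5.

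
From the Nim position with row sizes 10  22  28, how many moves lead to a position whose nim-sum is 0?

0

Bitwise XOR of the heap sizes:
  01010  (10)
  10110  (22)
  11100  (28)
  -----
  00000  (0)
The nim-sum is already 0, so every move leaves a nonzero nim-sum — there are no winning moves.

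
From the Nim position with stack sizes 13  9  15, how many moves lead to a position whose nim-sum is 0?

3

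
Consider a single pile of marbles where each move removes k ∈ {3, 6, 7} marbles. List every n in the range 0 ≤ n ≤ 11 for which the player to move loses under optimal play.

0, 1, 2, 10, 11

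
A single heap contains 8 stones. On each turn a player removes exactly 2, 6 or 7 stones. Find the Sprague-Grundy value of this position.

2

Grundy values for subtraction set {2, 6, 7}:
g(0) = mex{} = 0
g(1) = mex{} = 0
g(2) = mex{0} = 1
g(3) = mex{0} = 1
g(4) = mex{1} = 0
g(5) = mex{1} = 0
g(6) = mex{0} = 1
g(7) = mex{0} = 1
g(8) = mex{0,1} = 2
So g(8) = 2.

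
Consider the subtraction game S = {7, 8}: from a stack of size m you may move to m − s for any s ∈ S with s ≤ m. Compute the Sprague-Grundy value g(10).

1

Build the Grundy sequence with g(k) = mex{g(k−s) : s ∈ {7, 8}, s ≤ k}:
k:     0  1  2  3  4  5  6  7  8  9 10
g(k):  0  0  0  0  0  0  0  1  1  1  1
So g(10) = 1.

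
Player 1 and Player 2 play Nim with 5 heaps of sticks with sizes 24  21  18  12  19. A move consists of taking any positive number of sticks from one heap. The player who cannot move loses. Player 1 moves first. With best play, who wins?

Nim-sum: 24 XOR 21 XOR 18 XOR 12 XOR 19 = 0.
The nim-sum is 0, so this is a P-position: the player to move is in a losing position under optimal play; Player 1 is about to move from it and so loses — Player 2 wins.

Player 2 wins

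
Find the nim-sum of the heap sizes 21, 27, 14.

0

Write each in binary and XOR column by column:
  10101  (21)
  11011  (27)
  01110  (14)
  -----
  00000  (0)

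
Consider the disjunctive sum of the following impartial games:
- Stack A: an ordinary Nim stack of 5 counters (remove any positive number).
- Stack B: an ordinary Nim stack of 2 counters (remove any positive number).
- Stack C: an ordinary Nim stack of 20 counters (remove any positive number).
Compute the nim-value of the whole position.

19

Stack A is a plain Nim stack of size 5, so its Grundy value is 5.
Stack B is a plain Nim stack of size 2, so its Grundy value is 2.
Stack C is a plain Nim stack of size 20, so its Grundy value is 20.
By the Sprague-Grundy theorem, the Grundy value of a sum of independent games is the XOR of the component values.
Combined value = 5 ⊕ 2 ⊕ 20 = 19.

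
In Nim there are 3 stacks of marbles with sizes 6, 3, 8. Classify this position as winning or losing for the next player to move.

Winning position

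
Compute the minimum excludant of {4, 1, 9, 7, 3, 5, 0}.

2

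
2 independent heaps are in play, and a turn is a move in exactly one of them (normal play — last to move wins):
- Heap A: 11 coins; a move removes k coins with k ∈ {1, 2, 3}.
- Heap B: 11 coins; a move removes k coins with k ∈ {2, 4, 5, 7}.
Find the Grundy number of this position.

For heap A, compute g(0), g(1), … with moves {1, 2, 3}:
g(0) = mex{} = 0
g(1) = mex{0} = 1
g(2) = mex{0,1} = 2
g(3) = mex{0,1,2} = 3
g(4) = mex{1,2,3} = 0
g(5) = mex{0,2,3} = 1
g(6) = mex{0,1,3} = 2
g(7) = mex{0,1,2} = 3
g(8) = mex{1,2,3} = 0
g(9) = mex{0,2,3} = 1
g(10) = mex{0,1,3} = 2
g(11) = mex{0,1,2} = 3
So g(11) = 3.
Grundy values for heap B (subtraction set {2, 4, 5, 7}):
k:     0  1  2  3  4  5  6  7  8  9 10 11
g(k):  0  0  1  1  2  2  3  3  4  0  0  1
So g(11) = 1.
By the Sprague-Grundy theorem, the Grundy value of a sum of independent games is the XOR of the component values.
Combined value = 3 ⊕ 1 = 2.

2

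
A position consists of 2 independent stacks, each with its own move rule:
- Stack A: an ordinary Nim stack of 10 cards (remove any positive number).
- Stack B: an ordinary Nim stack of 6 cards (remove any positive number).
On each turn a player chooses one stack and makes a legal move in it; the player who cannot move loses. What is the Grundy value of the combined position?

12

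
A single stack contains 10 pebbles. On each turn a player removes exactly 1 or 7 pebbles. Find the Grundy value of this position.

0

Grundy values for subtraction set {1, 7}:
g(0) = mex{} = 0
g(1) = mex{0} = 1
g(2) = mex{1} = 0
g(3) = mex{0} = 1
g(4) = mex{1} = 0
g(5) = mex{0} = 1
g(6) = mex{1} = 0
g(7) = mex{0} = 1
g(8) = mex{1} = 0
g(9) = mex{0} = 1
g(10) = mex{1} = 0
So g(10) = 0.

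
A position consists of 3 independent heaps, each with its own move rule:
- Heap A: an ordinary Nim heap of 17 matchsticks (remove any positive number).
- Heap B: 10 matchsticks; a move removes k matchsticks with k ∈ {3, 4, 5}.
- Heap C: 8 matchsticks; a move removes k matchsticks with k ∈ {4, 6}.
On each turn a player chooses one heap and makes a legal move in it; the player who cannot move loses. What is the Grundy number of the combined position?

19

Heap A is a plain Nim heap of size 17, so its Grundy value is 17.
Grundy values for heap B (subtraction set {3, 4, 5}):
k:     0  1  2  3  4  5  6  7  8  9 10
g(k):  0  0  0  1  1  1  2  2  0  0  0
So g(10) = 0.
Grundy values for heap C (subtraction set {4, 6}):
g(0) = mex{} = 0
g(1) = mex{} = 0
g(2) = mex{} = 0
g(3) = mex{} = 0
g(4) = mex{0} = 1
g(5) = mex{0} = 1
g(6) = mex{0} = 1
g(7) = mex{0} = 1
g(8) = mex{0,1} = 2
So g(8) = 2.
By the Sprague-Grundy theorem, the Grundy value of a sum of independent games is the XOR of the component values.
Combined value = 17 XOR 0 XOR 2 = 19.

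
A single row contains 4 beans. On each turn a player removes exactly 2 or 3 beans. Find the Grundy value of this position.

Build the Grundy sequence with g(k) = mex{g(k−s) : s ∈ {2, 3}, s ≤ k}:
k:     0  1  2  3  4
g(k):  0  0  1  1  2
So g(4) = 2.

2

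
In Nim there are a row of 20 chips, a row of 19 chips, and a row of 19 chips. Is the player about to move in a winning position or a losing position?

Winning position

Nim-sum: 20 ⊕ 19 ⊕ 19 = 20.
The nim-sum is 20 ≠ 0, so this is an N-position: the player to move can win.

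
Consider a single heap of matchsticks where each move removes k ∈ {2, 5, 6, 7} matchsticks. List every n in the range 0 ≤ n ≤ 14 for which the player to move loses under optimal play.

Compute g(0), g(1), … for moves {2, 5, 6, 7}:
k:     0  1  2  3  4  5  6  7  8  9 10 11 12 13 14
g(k):  0  0  1  1  0  2  1  3  2  2  3  3  0  0  1
The P-positions (g = 0) in 0..14 are 0, 1, 4, 12, 13.

0, 1, 4, 12, 13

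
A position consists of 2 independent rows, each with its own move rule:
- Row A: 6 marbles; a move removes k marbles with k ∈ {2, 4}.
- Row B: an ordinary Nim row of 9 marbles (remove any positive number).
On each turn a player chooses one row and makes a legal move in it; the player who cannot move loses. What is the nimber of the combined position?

Grundy values for row A (subtraction set {2, 4}):
k:     0  1  2  3  4  5  6
g(k):  0  0  1  1  2  2  0
So g(6) = 0.
Row B is a plain Nim row of size 9, so its Grundy value is 9.
The value of a disjunctive sum is the nim-sum of the parts.
Combined value = 0 ⊕ 9 = 9.

9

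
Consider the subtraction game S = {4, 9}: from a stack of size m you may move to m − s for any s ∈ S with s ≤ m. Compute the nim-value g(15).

0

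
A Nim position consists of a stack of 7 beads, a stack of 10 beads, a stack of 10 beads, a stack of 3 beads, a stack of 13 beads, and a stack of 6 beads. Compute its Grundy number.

15

Write each in binary and XOR column by column:
  0111  (7)
  1010  (10)
  1010  (10)
  0011  (3)
  1101  (13)
  0110  (6)
  ----
  1111  (15)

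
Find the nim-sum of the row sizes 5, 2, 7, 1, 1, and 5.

5

Compute the nim-sum pairwise:
5 ^ 2 = 7
7 ^ 7 = 0
0 ^ 1 = 1
1 ^ 1 = 0
0 ^ 5 = 5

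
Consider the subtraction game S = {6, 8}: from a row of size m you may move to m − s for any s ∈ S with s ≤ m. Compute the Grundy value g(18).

Build the Grundy sequence with g(k) = mex{g(k−s) : s ∈ {6, 8}, s ≤ k}:
k:     0  1  2  3  4  5  6  7  8  9 10 11 12 13 14 15 16 17 18
g(k):  0  0  0  0  0  0  1  1  1  1  1  1  2  2  0  0  0  0  0
So g(18) = 0.

0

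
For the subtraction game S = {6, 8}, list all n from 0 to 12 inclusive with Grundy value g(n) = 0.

0, 1, 2, 3, 4, 5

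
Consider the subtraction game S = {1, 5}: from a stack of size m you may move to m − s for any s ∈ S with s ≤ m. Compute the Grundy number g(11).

Grundy values for subtraction set {1, 5}:
k:     0  1  2  3  4  5  6  7  8  9 10 11
g(k):  0  1  0  1  0  1  0  1  0  1  0  1
So g(11) = 1.

1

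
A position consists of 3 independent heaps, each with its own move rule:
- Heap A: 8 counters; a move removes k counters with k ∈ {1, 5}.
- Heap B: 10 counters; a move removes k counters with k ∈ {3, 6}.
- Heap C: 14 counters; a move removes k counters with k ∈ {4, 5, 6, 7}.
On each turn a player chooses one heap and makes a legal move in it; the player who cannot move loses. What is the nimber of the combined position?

0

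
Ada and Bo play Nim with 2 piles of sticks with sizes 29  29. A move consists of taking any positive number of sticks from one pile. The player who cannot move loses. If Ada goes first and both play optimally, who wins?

Nim-sum: 29 ^ 29 = 0.
The nim-sum is 0, so this is a P-position: the player to move is in a losing position under optimal play; Ada is about to move from it and so loses — Bo wins.

Bo wins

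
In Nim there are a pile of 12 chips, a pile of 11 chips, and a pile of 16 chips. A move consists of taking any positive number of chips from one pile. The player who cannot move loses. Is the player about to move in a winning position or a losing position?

Winning position

Compute the nim-sum pairwise:
12 ^ 11 = 7
7 ^ 16 = 23
The nim-sum is 23 ≠ 0, so this is an N-position: the player to move can win.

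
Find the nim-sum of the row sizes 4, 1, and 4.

1

Bitwise XOR of the heap sizes:
  100  (4)
  001  (1)
  100  (4)
  ---
  001  (1)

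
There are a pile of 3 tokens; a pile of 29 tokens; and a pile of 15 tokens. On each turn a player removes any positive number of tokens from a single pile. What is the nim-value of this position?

Nim-sum: 3 ^ 29 ^ 15 = 17.

17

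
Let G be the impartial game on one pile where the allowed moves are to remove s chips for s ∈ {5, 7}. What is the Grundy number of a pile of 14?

0

Grundy values for subtraction set {5, 7}:
g(0) = mex{} = 0
g(1) = mex{} = 0
g(2) = mex{} = 0
g(3) = mex{} = 0
g(4) = mex{} = 0
g(5) = mex{0} = 1
g(6) = mex{0} = 1
g(7) = mex{0} = 1
g(8) = mex{0} = 1
g(9) = mex{0} = 1
g(10) = mex{0,1} = 2
g(11) = mex{0,1} = 2
g(12) = mex{1} = 0
g(13) = mex{1} = 0
g(14) = mex{1} = 0
So g(14) = 0.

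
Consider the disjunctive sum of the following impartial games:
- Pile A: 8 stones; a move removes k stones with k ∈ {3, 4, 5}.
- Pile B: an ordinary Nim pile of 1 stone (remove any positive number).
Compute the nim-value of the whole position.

Build the Grundy sequence for pile A with g(k) = mex{g(k−s) : s ∈ {3, 4, 5}, s ≤ k}:
k:     0  1  2  3  4  5  6  7  8
g(k):  0  0  0  1  1  1  2  2  0
So g(8) = 0.
Pile B is a plain Nim pile of size 1, so its Grundy value is 1.
By the Sprague-Grundy theorem, the Grundy value of a sum of independent games is the XOR of the component values.
Combined value = 0 XOR 1 = 1.

1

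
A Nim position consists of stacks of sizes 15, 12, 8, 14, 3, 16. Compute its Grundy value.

Bitwise XOR of the heap sizes:
  01111  (15)
  01100  (12)
  01000  (8)
  01110  (14)
  00011  (3)
  10000  (16)
  -----
  10110  (22)

22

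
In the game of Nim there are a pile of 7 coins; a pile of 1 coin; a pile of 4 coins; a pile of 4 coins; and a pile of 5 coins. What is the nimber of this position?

3

Bitwise XOR of the heap sizes:
  111  (7)
  001  (1)
  100  (4)
  100  (4)
  101  (5)
  ---
  011  (3)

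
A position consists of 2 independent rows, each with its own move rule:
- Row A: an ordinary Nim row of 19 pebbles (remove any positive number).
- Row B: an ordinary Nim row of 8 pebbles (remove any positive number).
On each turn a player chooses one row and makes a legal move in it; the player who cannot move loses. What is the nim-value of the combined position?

Row A is a plain Nim row of size 19, so its Grundy value is 19.
Row B is a plain Nim row of size 8, so its Grundy value is 8.
By the Sprague-Grundy theorem, the Grundy value of a sum of independent games is the XOR of the component values.
Combined value = 19 XOR 8 = 27.

27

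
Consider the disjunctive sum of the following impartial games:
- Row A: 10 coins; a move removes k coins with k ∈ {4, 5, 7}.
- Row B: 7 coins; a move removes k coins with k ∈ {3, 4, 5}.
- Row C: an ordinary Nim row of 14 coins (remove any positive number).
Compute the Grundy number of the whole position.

14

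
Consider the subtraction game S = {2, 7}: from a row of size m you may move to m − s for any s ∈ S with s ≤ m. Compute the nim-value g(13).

Grundy values for subtraction set {2, 7}:
g(0) = mex{} = 0
g(1) = mex{} = 0
g(2) = mex{0} = 1
g(3) = mex{0} = 1
g(4) = mex{1} = 0
g(5) = mex{1} = 0
g(6) = mex{0} = 1
g(7) = mex{0} = 1
g(8) = mex{0,1} = 2
g(9) = mex{1} = 0
g(10) = mex{1,2} = 0
g(11) = mex{0} = 1
g(12) = mex{0} = 1
g(13) = mex{1} = 0
So g(13) = 0.

0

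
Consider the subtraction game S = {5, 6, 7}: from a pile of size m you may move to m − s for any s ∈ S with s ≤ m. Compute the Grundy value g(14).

Grundy values for subtraction set {5, 6, 7}:
k:     0  1  2  3  4  5  6  7  8  9 10 11 12 13 14
g(k):  0  0  0  0  0  1  1  1  1  1  2  2  0  0  0
So g(14) = 0.

0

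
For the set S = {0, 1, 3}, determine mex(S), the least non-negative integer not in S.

The values 0, 1 are all present; 2 is the first non-negative integer missing from the set.

2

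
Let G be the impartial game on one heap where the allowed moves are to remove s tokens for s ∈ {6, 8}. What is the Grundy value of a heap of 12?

2

Compute g(0), g(1), … for moves {6, 8}:
k:     0  1  2  3  4  5  6  7  8  9 10 11 12
g(k):  0  0  0  0  0  0  1  1  1  1  1  1  2
So g(12) = 2.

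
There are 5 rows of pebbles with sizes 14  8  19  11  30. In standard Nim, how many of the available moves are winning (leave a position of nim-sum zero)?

0

Compute the nim-sum pairwise:
14 ⊕ 8 = 6
6 ⊕ 19 = 21
21 ⊕ 11 = 30
30 ⊕ 30 = 0
The nim-sum is already 0, so every move leaves a nonzero nim-sum — there are no winning moves.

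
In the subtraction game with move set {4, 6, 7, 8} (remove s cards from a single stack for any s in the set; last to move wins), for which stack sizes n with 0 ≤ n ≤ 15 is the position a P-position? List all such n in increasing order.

Build the Grundy sequence with g(k) = mex{g(k−s) : s ∈ {4, 6, 7, 8}, s ≤ k}:
k:     0  1  2  3  4  5  6  7  8  9 10 11 12 13 14 15
g(k):  0  0  0  0  1  1  1  1  2  2  2  2  0  0  0  0
The P-positions (g = 0) in 0..15 are 0, 1, 2, 3, 12, 13, 14, 15.

0, 1, 2, 3, 12, 13, 14, 15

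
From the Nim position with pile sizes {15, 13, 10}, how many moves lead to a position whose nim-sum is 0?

3

Nim-sum: 15 XOR 13 XOR 10 = 8.
The overall nim-sum is X = 8. A pile of size p has a winning move iff p XOR X < p (reduce it to p XOR X).
  15: 15 XOR 8 = 7 < 15 — winning move (to 7).
  13: 13 XOR 8 = 5 < 13 — winning move (to 5).
  10: 10 XOR 8 = 2 < 10 — winning move (to 2).
That gives 3 winning moves.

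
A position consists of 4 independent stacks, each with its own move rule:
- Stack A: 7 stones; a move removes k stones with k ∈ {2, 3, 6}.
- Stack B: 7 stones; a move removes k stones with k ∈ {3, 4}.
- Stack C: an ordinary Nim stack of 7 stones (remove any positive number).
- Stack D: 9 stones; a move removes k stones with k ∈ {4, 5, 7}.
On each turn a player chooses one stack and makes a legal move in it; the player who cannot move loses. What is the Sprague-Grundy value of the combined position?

4

Grundy values for stack A (subtraction set {2, 3, 6}):
k:     0  1  2  3  4  5  6  7
g(k):  0  0  1  1  2  0  3  1
So g(7) = 1.
For stack B, compute g(0), g(1), … with moves {3, 4}:
g(0) = mex{} = 0
g(1) = mex{} = 0
g(2) = mex{} = 0
g(3) = mex{0} = 1
g(4) = mex{0} = 1
g(5) = mex{0} = 1
g(6) = mex{0,1} = 2
g(7) = mex{1} = 0
So g(7) = 0.
Stack C is a plain Nim stack of size 7, so its Grundy value is 7.
Build the Grundy sequence for stack D with g(k) = mex{g(k−s) : s ∈ {4, 5, 7}, s ≤ k}:
k:     0  1  2  3  4  5  6  7  8  9
g(k):  0  0  0  0  1  1  1  1  2  2
So g(9) = 2.
By the Sprague-Grundy theorem, the Grundy value of a sum of independent games is the XOR of the component values.
Combined value = 1 XOR 0 XOR 7 XOR 2 = 4.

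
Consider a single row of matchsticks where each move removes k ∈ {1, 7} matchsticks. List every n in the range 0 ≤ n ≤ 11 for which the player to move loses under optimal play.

Compute g(0), g(1), … for moves {1, 7}:
k:     0  1  2  3  4  5  6  7  8  9 10 11
g(k):  0  1  0  1  0  1  0  1  0  1  0  1
The P-positions (g = 0) in 0..11 are 0, 2, 4, 6, 8, 10.

0, 2, 4, 6, 8, 10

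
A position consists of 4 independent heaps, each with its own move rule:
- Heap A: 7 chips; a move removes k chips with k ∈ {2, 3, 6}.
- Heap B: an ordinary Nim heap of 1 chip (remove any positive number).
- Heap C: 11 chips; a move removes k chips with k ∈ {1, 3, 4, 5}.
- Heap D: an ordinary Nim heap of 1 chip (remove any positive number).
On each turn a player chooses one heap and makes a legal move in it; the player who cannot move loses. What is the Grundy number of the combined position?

0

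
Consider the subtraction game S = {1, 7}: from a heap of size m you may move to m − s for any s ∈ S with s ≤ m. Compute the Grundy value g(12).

0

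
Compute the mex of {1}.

0

0 is not in the set, so the mex is 0.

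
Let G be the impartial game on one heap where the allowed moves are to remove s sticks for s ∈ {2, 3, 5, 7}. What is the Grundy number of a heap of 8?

4

Grundy values for subtraction set {2, 3, 5, 7}:
g(0) = mex{} = 0
g(1) = mex{} = 0
g(2) = mex{0} = 1
g(3) = mex{0} = 1
g(4) = mex{0,1} = 2
g(5) = mex{0,1} = 2
g(6) = mex{0,1,2} = 3
g(7) = mex{0,1,2} = 3
g(8) = mex{0,1,2,3} = 4
So g(8) = 4.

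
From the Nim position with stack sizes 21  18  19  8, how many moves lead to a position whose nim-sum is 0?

3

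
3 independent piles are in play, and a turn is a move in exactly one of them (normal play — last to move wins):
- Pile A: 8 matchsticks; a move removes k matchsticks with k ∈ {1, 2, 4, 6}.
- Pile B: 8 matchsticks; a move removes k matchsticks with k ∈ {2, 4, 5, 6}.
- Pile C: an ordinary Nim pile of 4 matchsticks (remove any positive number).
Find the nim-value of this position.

Grundy values for pile A (subtraction set {1, 2, 4, 6}):
g(0) = mex{} = 0
g(1) = mex{0} = 1
g(2) = mex{0,1} = 2
g(3) = mex{1,2} = 0
g(4) = mex{0,2} = 1
g(5) = mex{0,1} = 2
g(6) = mex{0,1,2} = 3
g(7) = mex{0,1,2,3} = 4
g(8) = mex{1,2,3,4} = 0
So g(8) = 0.
Build the Grundy sequence for pile B with g(k) = mex{g(k−s) : s ∈ {2, 4, 5, 6}, s ≤ k}:
k:     0  1  2  3  4  5  6  7  8
g(k):  0  0  1  1  2  2  3  3  0
So g(8) = 0.
Pile C is a plain Nim pile of size 4, so its Grundy value is 4.
The value of a disjunctive sum is the nim-sum of the parts.
Combined value = 0 XOR 0 XOR 4 = 4.

4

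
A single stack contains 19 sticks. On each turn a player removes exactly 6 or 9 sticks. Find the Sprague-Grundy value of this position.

0

Grundy values for subtraction set {6, 9}:
k:     0  1  2  3  4  5  6  7  8  9 10 11 12 13 14 15 16 17 18 19
g(k):  0  0  0  0  0  0  1  1  1  1  1  1  2  2  2  0  0  0  0  0
So g(19) = 0.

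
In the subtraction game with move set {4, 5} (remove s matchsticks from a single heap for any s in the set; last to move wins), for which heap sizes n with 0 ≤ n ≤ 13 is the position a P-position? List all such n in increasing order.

Build the Grundy sequence with g(k) = mex{g(k−s) : s ∈ {4, 5}, s ≤ k}:
k:     0  1  2  3  4  5  6  7  8  9 10 11 12 13
g(k):  0  0  0  0  1  1  1  1  2  0  0  0  0  1
The P-positions (g = 0) in 0..13 are 0, 1, 2, 3, 9, 10, 11, 12.

0, 1, 2, 3, 9, 10, 11, 12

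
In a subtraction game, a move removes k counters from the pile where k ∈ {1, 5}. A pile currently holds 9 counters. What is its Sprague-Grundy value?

1

Build the Grundy sequence with g(k) = mex{g(k−s) : s ∈ {1, 5}, s ≤ k}:
g(0) = mex{} = 0
g(1) = mex{0} = 1
g(2) = mex{1} = 0
g(3) = mex{0} = 1
g(4) = mex{1} = 0
g(5) = mex{0} = 1
g(6) = mex{1} = 0
g(7) = mex{0} = 1
g(8) = mex{1} = 0
g(9) = mex{0} = 1
So g(9) = 1.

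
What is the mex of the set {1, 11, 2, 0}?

The values 0, 1, 2 are all present; 3 is the first non-negative integer missing from the set.

3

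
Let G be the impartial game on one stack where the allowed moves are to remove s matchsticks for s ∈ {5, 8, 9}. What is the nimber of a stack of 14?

0

Grundy values for subtraction set {5, 8, 9}:
k:     0  1  2  3  4  5  6  7  8  9 10 11 12 13 14
g(k):  0  0  0  0  0  1  1  1  1  1  2  2  2  2  0
So g(14) = 0.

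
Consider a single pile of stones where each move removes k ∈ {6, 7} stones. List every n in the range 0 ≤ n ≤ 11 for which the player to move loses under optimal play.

0, 1, 2, 3, 4, 5

Grundy values for subtraction set {6, 7}:
k:     0  1  2  3  4  5  6  7  8  9 10 11
g(k):  0  0  0  0  0  0  1  1  1  1  1  1
The P-positions (g = 0) in 0..11 are 0, 1, 2, 3, 4, 5.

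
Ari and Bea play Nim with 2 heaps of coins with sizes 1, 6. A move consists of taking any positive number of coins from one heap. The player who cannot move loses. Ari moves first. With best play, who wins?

Ari wins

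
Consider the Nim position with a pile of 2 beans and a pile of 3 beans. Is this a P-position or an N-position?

N-position

Bitwise XOR of the heap sizes:
  10  (2)
  11  (3)
  --
  01  (1)
The nim-sum is 1 ≠ 0, so this is an N-position: the player to move can win.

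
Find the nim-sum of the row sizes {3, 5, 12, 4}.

Write each in binary and XOR column by column:
  0011  (3)
  0101  (5)
  1100  (12)
  0100  (4)
  ----
  1110  (14)

14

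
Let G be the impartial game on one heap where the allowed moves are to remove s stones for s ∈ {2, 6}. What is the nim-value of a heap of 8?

0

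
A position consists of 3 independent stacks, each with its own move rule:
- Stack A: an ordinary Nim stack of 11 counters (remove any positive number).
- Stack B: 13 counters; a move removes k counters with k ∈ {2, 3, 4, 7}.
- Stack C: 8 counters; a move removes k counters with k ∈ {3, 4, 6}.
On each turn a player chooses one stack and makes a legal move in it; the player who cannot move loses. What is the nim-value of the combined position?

8

Stack A is a plain Nim stack of size 11, so its Grundy value is 11.
Build the Grundy sequence for stack B with g(k) = mex{g(k−s) : s ∈ {2, 3, 4, 7}, s ≤ k}:
g(0) = mex{} = 0
g(1) = mex{} = 0
g(2) = mex{0} = 1
g(3) = mex{0} = 1
g(4) = mex{0,1} = 2
g(5) = mex{0,1} = 2
g(6) = mex{1,2} = 0
g(7) = mex{0,1,2} = 3
g(8) = mex{0,2} = 1
g(9) = mex{0,1,2,3} = 4
g(10) = mex{0,1,3} = 2
g(11) = mex{1,2,3,4} = 0
g(12) = mex{1,2,4} = 0
g(13) = mex{0,2,4} = 1
So g(13) = 1.
For stack C, compute g(0), g(1), … with moves {3, 4, 6}:
g(0) = mex{} = 0
g(1) = mex{} = 0
g(2) = mex{} = 0
g(3) = mex{0} = 1
g(4) = mex{0} = 1
g(5) = mex{0} = 1
g(6) = mex{0,1} = 2
g(7) = mex{0,1} = 2
g(8) = mex{0,1} = 2
So g(8) = 2.
By the Sprague-Grundy theorem, the Grundy value of a sum of independent games is the XOR of the component values.
Combined value = 11 XOR 1 XOR 2 = 8.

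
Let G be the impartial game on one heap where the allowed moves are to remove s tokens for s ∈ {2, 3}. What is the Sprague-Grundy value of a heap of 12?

1

Build the Grundy sequence with g(k) = mex{g(k−s) : s ∈ {2, 3}, s ≤ k}:
g(0) = mex{} = 0
g(1) = mex{} = 0
g(2) = mex{0} = 1
g(3) = mex{0} = 1
g(4) = mex{0,1} = 2
g(5) = mex{1} = 0
g(6) = mex{1,2} = 0
g(7) = mex{0,2} = 1
g(8) = mex{0} = 1
g(9) = mex{0,1} = 2
g(10) = mex{1} = 0
g(11) = mex{1,2} = 0
g(12) = mex{0,2} = 1
So g(12) = 1.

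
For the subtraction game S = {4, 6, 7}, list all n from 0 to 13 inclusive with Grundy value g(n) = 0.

0, 1, 2, 3, 11, 12, 13

Grundy values for subtraction set {4, 6, 7}:
g(0) = mex{} = 0
g(1) = mex{} = 0
g(2) = mex{} = 0
g(3) = mex{} = 0
g(4) = mex{0} = 1
g(5) = mex{0} = 1
g(6) = mex{0} = 1
g(7) = mex{0} = 1
g(8) = mex{0,1} = 2
g(9) = mex{0,1} = 2
g(10) = mex{0,1} = 2
g(11) = mex{1} = 0
g(12) = mex{1,2} = 0
g(13) = mex{1,2} = 0
The P-positions (g = 0) in 0..13 are 0, 1, 2, 3, 11, 12, 13.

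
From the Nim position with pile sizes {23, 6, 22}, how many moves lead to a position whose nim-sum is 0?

Write each in binary and XOR column by column:
  10111  (23)
  00110  (6)
  10110  (22)
  -----
  00111  (7)
The overall nim-sum is X = 7. A pile of size p has a winning move iff p XOR X < p (reduce it to p XOR X).
  23: 23 XOR 7 = 16 < 23 — winning move (to 16).
  6: 6 XOR 7 = 1 < 6 — winning move (to 1).
  22: 22 XOR 7 = 17 < 22 — winning move (to 17).
That gives 3 winning moves.

3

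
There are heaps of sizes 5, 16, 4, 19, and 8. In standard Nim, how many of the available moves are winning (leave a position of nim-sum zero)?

Nim-sum: 5 ^ 16 ^ 4 ^ 19 ^ 8 = 10.
The overall nim-sum is X = 10. A heap of size p has a winning move iff p XOR X < p (reduce it to p XOR X).
  5: 5 XOR 10 = 15 ≥ 5 — no move.
  16: 16 XOR 10 = 26 ≥ 16 — no move.
  4: 4 XOR 10 = 14 ≥ 4 — no move.
  19: 19 XOR 10 = 25 ≥ 19 — no move.
  8: 8 XOR 10 = 2 < 8 — winning move (to 2).
That gives 1 winning move.

1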